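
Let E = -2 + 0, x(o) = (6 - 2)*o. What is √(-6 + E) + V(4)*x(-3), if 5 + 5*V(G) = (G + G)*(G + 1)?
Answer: -84 + 2*I*√2 ≈ -84.0 + 2.8284*I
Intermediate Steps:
V(G) = -1 + 2*G*(1 + G)/5 (V(G) = -1 + ((G + G)*(G + 1))/5 = -1 + ((2*G)*(1 + G))/5 = -1 + (2*G*(1 + G))/5 = -1 + 2*G*(1 + G)/5)
x(o) = 4*o
E = -2
√(-6 + E) + V(4)*x(-3) = √(-6 - 2) + (-1 + (⅖)*4 + (⅖)*4²)*(4*(-3)) = √(-8) + (-1 + 8/5 + (⅖)*16)*(-12) = 2*I*√2 + (-1 + 8/5 + 32/5)*(-12) = 2*I*√2 + 7*(-12) = 2*I*√2 - 84 = -84 + 2*I*√2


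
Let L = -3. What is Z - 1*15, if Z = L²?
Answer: -6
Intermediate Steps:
Z = 9 (Z = (-3)² = 9)
Z - 1*15 = 9 - 1*15 = 9 - 15 = -6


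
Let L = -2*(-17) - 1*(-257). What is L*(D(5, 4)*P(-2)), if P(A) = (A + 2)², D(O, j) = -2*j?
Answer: 0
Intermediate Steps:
P(A) = (2 + A)²
L = 291 (L = 34 + 257 = 291)
L*(D(5, 4)*P(-2)) = 291*((-2*4)*(2 - 2)²) = 291*(-8*0²) = 291*(-8*0) = 291*0 = 0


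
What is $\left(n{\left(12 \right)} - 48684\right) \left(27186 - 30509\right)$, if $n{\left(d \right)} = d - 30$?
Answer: $161836746$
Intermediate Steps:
$n{\left(d \right)} = -30 + d$ ($n{\left(d \right)} = d - 30 = -30 + d$)
$\left(n{\left(12 \right)} - 48684\right) \left(27186 - 30509\right) = \left(\left(-30 + 12\right) - 48684\right) \left(27186 - 30509\right) = \left(-18 - 48684\right) \left(-3323\right) = \left(-48702\right) \left(-3323\right) = 161836746$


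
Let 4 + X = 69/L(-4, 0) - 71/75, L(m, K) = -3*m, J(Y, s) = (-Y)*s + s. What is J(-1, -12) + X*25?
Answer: -47/12 ≈ -3.9167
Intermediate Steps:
J(Y, s) = s - Y*s (J(Y, s) = -Y*s + s = s - Y*s)
X = 241/300 (X = -4 + (69/((-3*(-4))) - 71/75) = -4 + (69/12 - 71*1/75) = -4 + (69*(1/12) - 71/75) = -4 + (23/4 - 71/75) = -4 + 1441/300 = 241/300 ≈ 0.80333)
J(-1, -12) + X*25 = -12*(1 - 1*(-1)) + (241/300)*25 = -12*(1 + 1) + 241/12 = -12*2 + 241/12 = -24 + 241/12 = -47/12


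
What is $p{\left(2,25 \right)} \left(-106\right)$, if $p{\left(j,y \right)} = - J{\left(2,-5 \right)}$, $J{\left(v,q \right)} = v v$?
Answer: $424$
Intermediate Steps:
$J{\left(v,q \right)} = v^{2}$
$p{\left(j,y \right)} = -4$ ($p{\left(j,y \right)} = - 2^{2} = \left(-1\right) 4 = -4$)
$p{\left(2,25 \right)} \left(-106\right) = \left(-4\right) \left(-106\right) = 424$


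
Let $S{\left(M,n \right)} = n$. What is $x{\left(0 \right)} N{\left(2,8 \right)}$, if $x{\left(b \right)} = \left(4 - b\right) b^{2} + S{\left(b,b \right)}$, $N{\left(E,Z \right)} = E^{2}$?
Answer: $0$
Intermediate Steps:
$x{\left(b \right)} = b + b^{2} \left(4 - b\right)$ ($x{\left(b \right)} = \left(4 - b\right) b^{2} + b = b^{2} \left(4 - b\right) + b = b + b^{2} \left(4 - b\right)$)
$x{\left(0 \right)} N{\left(2,8 \right)} = 0 \left(1 - 0^{2} + 4 \cdot 0\right) 2^{2} = 0 \left(1 - 0 + 0\right) 4 = 0 \left(1 + 0 + 0\right) 4 = 0 \cdot 1 \cdot 4 = 0 \cdot 4 = 0$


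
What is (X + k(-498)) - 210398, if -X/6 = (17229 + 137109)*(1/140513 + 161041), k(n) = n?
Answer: -20954519063026600/140513 ≈ -1.4913e+11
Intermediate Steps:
X = -20954489429396952/140513 (X = -6*(17229 + 137109)*(1/140513 + 161041) = -926028*(1/140513 + 161041) = -926028*22628354034/140513 = -6*3492414904899492/140513 = -20954489429396952/140513 ≈ -1.4913e+11)
(X + k(-498)) - 210398 = (-20954489429396952/140513 - 498) - 210398 = -20954489499372426/140513 - 210398 = -20954519063026600/140513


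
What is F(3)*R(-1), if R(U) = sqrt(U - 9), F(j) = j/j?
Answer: I*sqrt(10) ≈ 3.1623*I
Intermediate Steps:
F(j) = 1
R(U) = sqrt(-9 + U)
F(3)*R(-1) = 1*sqrt(-9 - 1) = 1*sqrt(-10) = 1*(I*sqrt(10)) = I*sqrt(10)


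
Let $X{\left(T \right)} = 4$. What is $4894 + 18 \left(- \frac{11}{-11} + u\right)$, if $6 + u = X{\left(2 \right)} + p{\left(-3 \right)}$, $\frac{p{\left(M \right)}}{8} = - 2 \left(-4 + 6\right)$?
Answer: $4300$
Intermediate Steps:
$p{\left(M \right)} = -32$ ($p{\left(M \right)} = 8 \left(- 2 \left(-4 + 6\right)\right) = 8 \left(\left(-2\right) 2\right) = 8 \left(-4\right) = -32$)
$u = -34$ ($u = -6 + \left(4 - 32\right) = -6 - 28 = -34$)
$4894 + 18 \left(- \frac{11}{-11} + u\right) = 4894 + 18 \left(- \frac{11}{-11} - 34\right) = 4894 + 18 \left(\left(-11\right) \left(- \frac{1}{11}\right) - 34\right) = 4894 + 18 \left(1 - 34\right) = 4894 + 18 \left(-33\right) = 4894 - 594 = 4300$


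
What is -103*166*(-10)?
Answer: 170980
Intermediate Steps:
-103*166*(-10) = -17098*(-10) = 170980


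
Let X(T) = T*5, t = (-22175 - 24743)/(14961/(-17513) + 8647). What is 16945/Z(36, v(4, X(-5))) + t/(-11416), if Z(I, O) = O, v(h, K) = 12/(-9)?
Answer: -10984236705985283/864305074600 ≈ -12709.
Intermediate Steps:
t = -410837467/75709975 (t = -46918/(14961*(-1/17513) + 8647) = -46918/(-14961/17513 + 8647) = -46918/151419950/17513 = -46918*17513/151419950 = -410837467/75709975 ≈ -5.4265)
X(T) = 5*T
v(h, K) = -4/3 (v(h, K) = 12*(-⅑) = -4/3)
16945/Z(36, v(4, X(-5))) + t/(-11416) = 16945/(-4/3) - 410837467/75709975/(-11416) = 16945*(-¾) - 410837467/75709975*(-1/11416) = -50835/4 + 410837467/864305074600 = -10984236705985283/864305074600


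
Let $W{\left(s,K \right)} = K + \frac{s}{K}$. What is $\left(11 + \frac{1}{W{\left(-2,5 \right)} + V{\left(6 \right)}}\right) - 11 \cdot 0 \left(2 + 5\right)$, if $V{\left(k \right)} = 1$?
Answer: $\frac{313}{28} \approx 11.179$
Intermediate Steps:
$\left(11 + \frac{1}{W{\left(-2,5 \right)} + V{\left(6 \right)}}\right) - 11 \cdot 0 \left(2 + 5\right) = \left(11 + \frac{1}{\left(5 - \frac{2}{5}\right) + 1}\right) - 11 \cdot 0 \left(2 + 5\right) = \left(11 + \frac{1}{\left(5 - \frac{2}{5}\right) + 1}\right) - 11 \cdot 0 \cdot 7 = \left(11 + \frac{1}{\left(5 - \frac{2}{5}\right) + 1}\right) - 0 = \left(11 + \frac{1}{\frac{23}{5} + 1}\right) + 0 = \left(11 + \frac{1}{\frac{28}{5}}\right) + 0 = \left(11 + \frac{5}{28}\right) + 0 = \frac{313}{28} + 0 = \frac{313}{28}$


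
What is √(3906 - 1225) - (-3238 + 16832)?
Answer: -13594 + √2681 ≈ -13542.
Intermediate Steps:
√(3906 - 1225) - (-3238 + 16832) = √2681 - 1*13594 = √2681 - 13594 = -13594 + √2681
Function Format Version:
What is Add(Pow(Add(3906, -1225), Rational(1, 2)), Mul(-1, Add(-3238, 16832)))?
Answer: Add(-13594, Pow(2681, Rational(1, 2))) ≈ -13542.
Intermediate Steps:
Add(Pow(Add(3906, -1225), Rational(1, 2)), Mul(-1, Add(-3238, 16832))) = Add(Pow(2681, Rational(1, 2)), Mul(-1, 13594)) = Add(Pow(2681, Rational(1, 2)), -13594) = Add(-13594, Pow(2681, Rational(1, 2)))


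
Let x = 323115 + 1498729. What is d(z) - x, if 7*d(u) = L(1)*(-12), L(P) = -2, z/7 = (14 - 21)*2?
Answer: -12752884/7 ≈ -1.8218e+6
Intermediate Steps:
z = -98 (z = 7*((14 - 21)*2) = 7*(-7*2) = 7*(-14) = -98)
d(u) = 24/7 (d(u) = (-2*(-12))/7 = (1/7)*24 = 24/7)
x = 1821844
d(z) - x = 24/7 - 1*1821844 = 24/7 - 1821844 = -12752884/7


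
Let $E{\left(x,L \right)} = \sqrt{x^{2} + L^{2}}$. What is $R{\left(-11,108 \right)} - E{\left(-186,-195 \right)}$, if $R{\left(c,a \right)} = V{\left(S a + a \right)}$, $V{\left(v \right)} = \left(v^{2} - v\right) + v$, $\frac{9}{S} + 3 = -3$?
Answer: $2916 - 3 \sqrt{8069} \approx 2646.5$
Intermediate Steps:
$S = - \frac{3}{2}$ ($S = \frac{9}{-3 - 3} = \frac{9}{-6} = 9 \left(- \frac{1}{6}\right) = - \frac{3}{2} \approx -1.5$)
$V{\left(v \right)} = v^{2}$
$R{\left(c,a \right)} = \frac{a^{2}}{4}$ ($R{\left(c,a \right)} = \left(- \frac{3 a}{2} + a\right)^{2} = \left(- \frac{a}{2}\right)^{2} = \frac{a^{2}}{4}$)
$E{\left(x,L \right)} = \sqrt{L^{2} + x^{2}}$
$R{\left(-11,108 \right)} - E{\left(-186,-195 \right)} = \frac{108^{2}}{4} - \sqrt{\left(-195\right)^{2} + \left(-186\right)^{2}} = \frac{1}{4} \cdot 11664 - \sqrt{38025 + 34596} = 2916 - \sqrt{72621} = 2916 - 3 \sqrt{8069}$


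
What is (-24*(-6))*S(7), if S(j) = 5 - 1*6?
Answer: -144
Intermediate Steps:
S(j) = -1 (S(j) = 5 - 6 = -1)
(-24*(-6))*S(7) = -24*(-6)*(-1) = 144*(-1) = -144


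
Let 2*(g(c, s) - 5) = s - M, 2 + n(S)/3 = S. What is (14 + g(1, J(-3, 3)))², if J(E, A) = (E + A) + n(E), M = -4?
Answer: 729/4 ≈ 182.25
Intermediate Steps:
n(S) = -6 + 3*S
J(E, A) = -6 + A + 4*E (J(E, A) = (E + A) + (-6 + 3*E) = (A + E) + (-6 + 3*E) = -6 + A + 4*E)
g(c, s) = 7 + s/2 (g(c, s) = 5 + (s - 1*(-4))/2 = 5 + (s + 4)/2 = 5 + (4 + s)/2 = 5 + (2 + s/2) = 7 + s/2)
(14 + g(1, J(-3, 3)))² = (14 + (7 + (-6 + 3 + 4*(-3))/2))² = (14 + (7 + (-6 + 3 - 12)/2))² = (14 + (7 + (½)*(-15)))² = (14 + (7 - 15/2))² = (14 - ½)² = (27/2)² = 729/4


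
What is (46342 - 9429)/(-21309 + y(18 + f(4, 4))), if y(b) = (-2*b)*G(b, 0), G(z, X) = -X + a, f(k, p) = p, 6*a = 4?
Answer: -110739/64015 ≈ -1.7299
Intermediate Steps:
a = 2/3 (a = (1/6)*4 = 2/3 ≈ 0.66667)
G(z, X) = 2/3 - X (G(z, X) = -X + 2/3 = 2/3 - X)
y(b) = -4*b/3 (y(b) = (-2*b)*(2/3 - 1*0) = (-2*b)*(2/3 + 0) = -2*b*(2/3) = -4*b/3)
(46342 - 9429)/(-21309 + y(18 + f(4, 4))) = (46342 - 9429)/(-21309 - 4*(18 + 4)/3) = 36913/(-21309 - 4/3*22) = 36913/(-21309 - 88/3) = 36913/(-64015/3) = 36913*(-3/64015) = -110739/64015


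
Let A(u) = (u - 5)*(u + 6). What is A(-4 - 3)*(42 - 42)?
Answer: 0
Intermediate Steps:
A(u) = (-5 + u)*(6 + u)
A(-4 - 3)*(42 - 42) = (-30 + (-4 - 3) + (-4 - 3)²)*(42 - 42) = (-30 - 7 + (-7)²)*0 = (-30 - 7 + 49)*0 = 12*0 = 0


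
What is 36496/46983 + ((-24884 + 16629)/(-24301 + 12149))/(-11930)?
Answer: 1058111980379/1362256674576 ≈ 0.77673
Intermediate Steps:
36496/46983 + ((-24884 + 16629)/(-24301 + 12149))/(-11930) = 36496*(1/46983) - 8255/(-12152)*(-1/11930) = 36496/46983 - 8255*(-1/12152)*(-1/11930) = 36496/46983 + (8255/12152)*(-1/11930) = 36496/46983 - 1651/28994672 = 1058111980379/1362256674576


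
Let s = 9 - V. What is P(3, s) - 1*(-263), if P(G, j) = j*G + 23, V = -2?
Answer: 319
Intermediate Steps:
s = 11 (s = 9 - 1*(-2) = 9 + 2 = 11)
P(G, j) = 23 + G*j (P(G, j) = G*j + 23 = 23 + G*j)
P(3, s) - 1*(-263) = (23 + 3*11) - 1*(-263) = (23 + 33) + 263 = 56 + 263 = 319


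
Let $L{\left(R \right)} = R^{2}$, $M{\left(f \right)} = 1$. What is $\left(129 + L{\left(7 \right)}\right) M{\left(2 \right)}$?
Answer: $178$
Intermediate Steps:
$\left(129 + L{\left(7 \right)}\right) M{\left(2 \right)} = \left(129 + 7^{2}\right) 1 = \left(129 + 49\right) 1 = 178 \cdot 1 = 178$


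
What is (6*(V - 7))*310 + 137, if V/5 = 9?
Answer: 70817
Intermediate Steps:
V = 45 (V = 5*9 = 45)
(6*(V - 7))*310 + 137 = (6*(45 - 7))*310 + 137 = (6*38)*310 + 137 = 228*310 + 137 = 70680 + 137 = 70817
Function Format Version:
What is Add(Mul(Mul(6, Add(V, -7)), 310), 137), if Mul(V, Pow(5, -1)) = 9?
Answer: 70817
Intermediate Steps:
V = 45 (V = Mul(5, 9) = 45)
Add(Mul(Mul(6, Add(V, -7)), 310), 137) = Add(Mul(Mul(6, Add(45, -7)), 310), 137) = Add(Mul(Mul(6, 38), 310), 137) = Add(Mul(228, 310), 137) = Add(70680, 137) = 70817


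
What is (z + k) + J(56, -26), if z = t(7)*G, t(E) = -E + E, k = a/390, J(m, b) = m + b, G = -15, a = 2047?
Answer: 13747/390 ≈ 35.249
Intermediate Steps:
J(m, b) = b + m
k = 2047/390 ≈ 5.2487
t(E) = 0
z = 0 (z = 0*(-15) = 0)
(z + k) + J(56, -26) = (0 + 2047/390) + (-26 + 56) = 2047/390 + 30 = 13747/390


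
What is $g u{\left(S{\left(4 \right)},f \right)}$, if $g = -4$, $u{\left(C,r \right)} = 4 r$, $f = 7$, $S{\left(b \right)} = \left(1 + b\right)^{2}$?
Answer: $-112$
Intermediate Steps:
$g u{\left(S{\left(4 \right)},f \right)} = - 4 \cdot 4 \cdot 7 = \left(-4\right) 28 = -112$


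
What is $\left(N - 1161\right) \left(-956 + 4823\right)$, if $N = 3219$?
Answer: $7958286$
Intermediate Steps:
$\left(N - 1161\right) \left(-956 + 4823\right) = \left(3219 - 1161\right) \left(-956 + 4823\right) = 2058 \cdot 3867 = 7958286$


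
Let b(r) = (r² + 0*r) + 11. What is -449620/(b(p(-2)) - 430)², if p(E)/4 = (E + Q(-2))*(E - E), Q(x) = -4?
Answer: -449620/175561 ≈ -2.5610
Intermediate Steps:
p(E) = 0 (p(E) = 4*((E - 4)*(E - E)) = 4*((-4 + E)*0) = 4*0 = 0)
b(r) = 11 + r² (b(r) = (r² + 0) + 11 = r² + 11 = 11 + r²)
-449620/(b(p(-2)) - 430)² = -449620/((11 + 0²) - 430)² = -449620/((11 + 0) - 430)² = -449620/(11 - 430)² = -449620/((-419)²) = -449620/175561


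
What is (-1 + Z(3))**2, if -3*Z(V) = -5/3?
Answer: 16/81 ≈ 0.19753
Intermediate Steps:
Z(V) = 5/9 (Z(V) = -(-5)/(3*3) = -1/3*(-5/3) = 5/9)
(-1 + Z(3))**2 = (-1 + 5/9)**2 = (-4/9)**2 = 16/81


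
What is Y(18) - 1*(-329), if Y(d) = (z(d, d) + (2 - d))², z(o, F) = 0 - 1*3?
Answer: 690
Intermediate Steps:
z(o, F) = -3 (z(o, F) = 0 - 3 = -3)
Y(d) = (-1 - d)² (Y(d) = (-3 + (2 - d))² = (-1 - d)²)
Y(18) - 1*(-329) = (1 + 18)² - 1*(-329) = 19² + 329 = 361 + 329 = 690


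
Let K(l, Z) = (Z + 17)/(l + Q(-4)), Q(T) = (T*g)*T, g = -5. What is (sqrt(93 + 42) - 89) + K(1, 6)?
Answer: -7054/79 + 3*sqrt(15) ≈ -77.672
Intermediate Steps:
Q(T) = -5*T**2 (Q(T) = (T*(-5))*T = (-5*T)*T = -5*T**2)
K(l, Z) = (17 + Z)/(-80 + l) (K(l, Z) = (Z + 17)/(l - 5*(-4)**2) = (17 + Z)/(l - 5*16) = (17 + Z)/(l - 80) = (17 + Z)/(-80 + l))
(sqrt(93 + 42) - 89) + K(1, 6) = (sqrt(93 + 42) - 89) + (17 + 6)/(-80 + 1) = (sqrt(135) - 89) + 23/(-79) = (3*sqrt(15) - 89) - 1/79*23 = (-89 + 3*sqrt(15)) - 23/79 = -7054/79 + 3*sqrt(15)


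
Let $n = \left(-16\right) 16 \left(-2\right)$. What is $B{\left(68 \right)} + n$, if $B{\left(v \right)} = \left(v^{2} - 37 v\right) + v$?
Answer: $2688$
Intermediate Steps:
$B{\left(v \right)} = v^{2} - 36 v$
$n = 512$ ($n = \left(-256\right) \left(-2\right) = 512$)
$B{\left(68 \right)} + n = 68 \left(-36 + 68\right) + 512 = 68 \cdot 32 + 512 = 2176 + 512 = 2688$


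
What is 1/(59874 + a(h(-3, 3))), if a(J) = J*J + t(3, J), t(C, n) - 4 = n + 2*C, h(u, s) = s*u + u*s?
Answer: 1/60190 ≈ 1.6614e-5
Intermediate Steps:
h(u, s) = 2*s*u (h(u, s) = s*u + s*u = 2*s*u)
t(C, n) = 4 + n + 2*C (t(C, n) = 4 + (n + 2*C) = 4 + n + 2*C)
a(J) = 10 + J + J**2 (a(J) = J*J + (4 + J + 2*3) = J**2 + (4 + J + 6) = J**2 + (10 + J) = 10 + J + J**2)
1/(59874 + a(h(-3, 3))) = 1/(59874 + (10 + 2*3*(-3) + (2*3*(-3))**2)) = 1/(59874 + (10 - 18 + (-18)**2)) = 1/(59874 + (10 - 18 + 324)) = 1/(59874 + 316) = 1/60190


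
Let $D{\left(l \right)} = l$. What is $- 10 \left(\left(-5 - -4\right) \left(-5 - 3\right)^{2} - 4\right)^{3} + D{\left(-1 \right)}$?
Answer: $3144319$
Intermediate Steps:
$- 10 \left(\left(-5 - -4\right) \left(-5 - 3\right)^{2} - 4\right)^{3} + D{\left(-1 \right)} = - 10 \left(\left(-5 - -4\right) \left(-5 - 3\right)^{2} - 4\right)^{3} - 1 = - 10 \left(\left(-5 + 4\right) \left(-8\right)^{2} - 4\right)^{3} - 1 = - 10 \left(\left(-1\right) 64 - 4\right)^{3} - 1 = - 10 \left(-64 - 4\right)^{3} - 1 = - 10 \left(-68\right)^{3} - 1 = \left(-10\right) \left(-314432\right) - 1 = 3144320 - 1 = 3144319$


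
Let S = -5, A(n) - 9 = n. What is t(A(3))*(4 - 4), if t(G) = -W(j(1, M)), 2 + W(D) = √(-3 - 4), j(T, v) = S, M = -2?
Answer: 0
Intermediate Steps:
A(n) = 9 + n
j(T, v) = -5
W(D) = -2 + I*√7 (W(D) = -2 + √(-3 - 4) = -2 + √(-7) = -2 + I*√7)
t(G) = 2 - I*√7 (t(G) = -(-2 + I*√7) = 2 - I*√7)
t(A(3))*(4 - 4) = (2 - I*√7)*(4 - 4) = (2 - I*√7)*0 = 0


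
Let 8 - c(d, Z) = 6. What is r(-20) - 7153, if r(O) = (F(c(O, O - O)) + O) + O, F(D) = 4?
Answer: -7189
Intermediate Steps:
c(d, Z) = 2 (c(d, Z) = 8 - 1*6 = 8 - 6 = 2)
r(O) = 4 + 2*O (r(O) = (4 + O) + O = 4 + 2*O)
r(-20) - 7153 = (4 + 2*(-20)) - 7153 = (4 - 40) - 7153 = -36 - 7153 = -7189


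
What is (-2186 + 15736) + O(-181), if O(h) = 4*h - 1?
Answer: 12825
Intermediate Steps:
O(h) = -1 + 4*h
(-2186 + 15736) + O(-181) = (-2186 + 15736) + (-1 + 4*(-181)) = 13550 + (-1 - 724) = 13550 - 725 = 12825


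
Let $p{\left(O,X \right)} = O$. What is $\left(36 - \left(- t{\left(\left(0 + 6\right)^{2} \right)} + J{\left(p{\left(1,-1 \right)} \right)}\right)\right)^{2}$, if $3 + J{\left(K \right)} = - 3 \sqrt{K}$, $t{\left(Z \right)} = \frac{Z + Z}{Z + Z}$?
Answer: $1849$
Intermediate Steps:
$t{\left(Z \right)} = 1$ ($t{\left(Z \right)} = \frac{2 Z}{2 Z} = 2 Z \frac{1}{2 Z} = 1$)
$J{\left(K \right)} = -3 - 3 \sqrt{K}$
$\left(36 - \left(- t{\left(\left(0 + 6\right)^{2} \right)} + J{\left(p{\left(1,-1 \right)} \right)}\right)\right)^{2} = \left(36 + \left(1 - \left(-3 - 3 \sqrt{1}\right)\right)\right)^{2} = \left(36 + \left(1 - \left(-3 - 3\right)\right)\right)^{2} = \left(36 + \left(1 - -6\right)\right)^{2} = \left(36 + \left(1 + 6\right)\right)^{2} = \left(36 + 7\right)^{2} = 43^{2} = 1849$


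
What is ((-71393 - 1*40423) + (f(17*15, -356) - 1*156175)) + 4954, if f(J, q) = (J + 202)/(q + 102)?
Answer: -66811855/254 ≈ -2.6304e+5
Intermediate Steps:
f(J, q) = (202 + J)/(102 + q)
((-71393 - 1*40423) + (f(17*15, -356) - 1*156175)) + 4954 = ((-71393 - 1*40423) + ((202 + 17*15)/(102 - 356) - 1*156175)) + 4954 = ((-71393 - 40423) + ((202 + 255)/(-254) - 156175)) + 4954 = (-111816 + (-1/254*457 - 156175)) + 4954 = (-111816 + (-457/254 - 156175)) + 4954 = (-111816 - 39668907/254) + 4954 = -68070171/254 + 4954 = -66811855/254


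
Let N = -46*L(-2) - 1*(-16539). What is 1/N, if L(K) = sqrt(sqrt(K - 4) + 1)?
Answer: 1/(16539 - 46*sqrt(1 + I*sqrt(6))) ≈ 6.0691e-5 + 1.537e-7*I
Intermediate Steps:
L(K) = sqrt(1 + sqrt(-4 + K)) (L(K) = sqrt(sqrt(-4 + K) + 1) = sqrt(1 + sqrt(-4 + K)))
N = 16539 - 46*sqrt(1 + I*sqrt(6)) (N = -46*sqrt(1 + sqrt(-4 - 2)) - 1*(-16539) = -46*sqrt(1 + sqrt(-6)) + 16539 = -46*sqrt(1 + I*sqrt(6)) + 16539 = 16539 - 46*sqrt(1 + I*sqrt(6)) ≈ 16477.0 - 41.728*I)
1/N = 1/(16539 - 46*sqrt(1 + I*sqrt(6)))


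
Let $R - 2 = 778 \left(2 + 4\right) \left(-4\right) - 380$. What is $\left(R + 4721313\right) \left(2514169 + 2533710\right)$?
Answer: $23736454650177$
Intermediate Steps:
$R = -19050$ ($R = 2 + \left(778 \left(2 + 4\right) \left(-4\right) - 380\right) = 2 + \left(778 \cdot 6 \left(-4\right) - 380\right) = 2 + \left(778 \left(-24\right) - 380\right) = 2 - 19052 = -19050$)
$\left(R + 4721313\right) \left(2514169 + 2533710\right) = \left(-19050 + 4721313\right) \left(2514169 + 2533710\right) = 4702263 \cdot 5047879 = 23736454650177$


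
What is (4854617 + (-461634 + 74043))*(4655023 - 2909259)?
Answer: 7798373177864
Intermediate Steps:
(4854617 + (-461634 + 74043))*(4655023 - 2909259) = (4854617 - 387591)*1745764 = 4467026*1745764 = 7798373177864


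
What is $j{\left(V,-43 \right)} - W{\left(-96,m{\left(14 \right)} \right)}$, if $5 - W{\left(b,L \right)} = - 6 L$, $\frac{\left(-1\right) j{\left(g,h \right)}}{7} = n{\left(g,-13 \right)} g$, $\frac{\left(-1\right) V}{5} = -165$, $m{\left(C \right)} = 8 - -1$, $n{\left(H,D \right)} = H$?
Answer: $-4764434$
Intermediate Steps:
$m{\left(C \right)} = 9$ ($m{\left(C \right)} = 8 + 1 = 9$)
$V = 825$ ($V = \left(-5\right) \left(-165\right) = 825$)
$j{\left(g,h \right)} = - 7 g^{2}$ ($j{\left(g,h \right)} = - 7 g g = - 7 g^{2}$)
$W{\left(b,L \right)} = 5 + 6 L$ ($W{\left(b,L \right)} = 5 - - 6 L = 5 + 6 L$)
$j{\left(V,-43 \right)} - W{\left(-96,m{\left(14 \right)} \right)} = - 7 \cdot 825^{2} - \left(5 + 6 \cdot 9\right) = \left(-7\right) 680625 - \left(5 + 54\right) = -4764375 - 59 = -4764434$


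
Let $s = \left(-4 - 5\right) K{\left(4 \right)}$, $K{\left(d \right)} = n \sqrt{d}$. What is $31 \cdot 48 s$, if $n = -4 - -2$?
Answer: $53568$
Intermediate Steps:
$n = -2$ ($n = -4 + 2 = -2$)
$K{\left(d \right)} = - 2 \sqrt{d}$
$s = 36$ ($s = \left(-4 - 5\right) \left(- 2 \sqrt{4}\right) = - 9 \left(\left(-2\right) 2\right) = \left(-9\right) \left(-4\right) = 36$)
$31 \cdot 48 s = 31 \cdot 48 \cdot 36 = 1488 \cdot 36 = 53568$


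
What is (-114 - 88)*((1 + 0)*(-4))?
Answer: 808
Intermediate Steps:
(-114 - 88)*((1 + 0)*(-4)) = -202*(-4) = 808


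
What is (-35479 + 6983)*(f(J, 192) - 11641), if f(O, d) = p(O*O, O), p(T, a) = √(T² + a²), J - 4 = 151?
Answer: 331721936 - 4416880*√24026 ≈ -3.5291e+8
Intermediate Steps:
J = 155 (J = 4 + 151 = 155)
f(O, d) = √(O² + O⁴) (f(O, d) = √((O*O)² + O²) = √((O²)² + O²) = √(O⁴ + O²) = √(O² + O⁴))
(-35479 + 6983)*(f(J, 192) - 11641) = (-35479 + 6983)*(√(155² + 155⁴) - 11641) = -28496*(√(24025 + 577200625) - 11641) = -28496*(√577224650 - 11641) = -28496*(155*√24026 - 11641) = -28496*(-11641 + 155*√24026) = 331721936 - 4416880*√24026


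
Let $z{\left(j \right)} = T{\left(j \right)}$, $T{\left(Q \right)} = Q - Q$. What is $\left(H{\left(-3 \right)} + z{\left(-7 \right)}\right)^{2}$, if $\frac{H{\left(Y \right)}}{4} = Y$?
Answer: $144$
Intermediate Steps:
$T{\left(Q \right)} = 0$
$z{\left(j \right)} = 0$
$H{\left(Y \right)} = 4 Y$
$\left(H{\left(-3 \right)} + z{\left(-7 \right)}\right)^{2} = \left(4 \left(-3\right) + 0\right)^{2} = \left(-12 + 0\right)^{2} = \left(-12\right)^{2} = 144$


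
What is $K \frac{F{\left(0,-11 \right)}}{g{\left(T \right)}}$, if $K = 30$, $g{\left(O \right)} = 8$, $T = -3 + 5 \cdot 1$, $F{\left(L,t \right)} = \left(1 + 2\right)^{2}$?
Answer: $\frac{135}{4} \approx 33.75$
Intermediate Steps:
$F{\left(L,t \right)} = 9$ ($F{\left(L,t \right)} = 3^{2} = 9$)
$T = 2$ ($T = -3 + 5 = 2$)
$K \frac{F{\left(0,-11 \right)}}{g{\left(T \right)}} = 30 \cdot \frac{9}{8} = \frac{135}{4}$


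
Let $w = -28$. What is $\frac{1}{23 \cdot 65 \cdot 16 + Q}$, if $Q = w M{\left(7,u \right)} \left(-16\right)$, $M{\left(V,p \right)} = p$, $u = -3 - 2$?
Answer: $\frac{1}{21680} \approx 4.6125 \cdot 10^{-5}$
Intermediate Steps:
$u = -5$
$Q = -2240$ ($Q = \left(-28\right) \left(-5\right) \left(-16\right) = 140 \left(-16\right) = -2240$)
$\frac{1}{23 \cdot 65 \cdot 16 + Q} = \frac{1}{23 \cdot 65 \cdot 16 - 2240} = \frac{1}{23 \cdot 1040 - 2240} = \frac{1}{23920 - 2240} = \frac{1}{21680}$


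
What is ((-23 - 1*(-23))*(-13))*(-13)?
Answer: 0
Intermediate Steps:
((-23 - 1*(-23))*(-13))*(-13) = ((-23 + 23)*(-13))*(-13) = (0*(-13))*(-13) = 0*(-13) = 0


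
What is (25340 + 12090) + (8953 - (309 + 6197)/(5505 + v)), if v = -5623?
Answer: 2739850/59 ≈ 46438.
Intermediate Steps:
(25340 + 12090) + (8953 - (309 + 6197)/(5505 + v)) = (25340 + 12090) + (8953 - (309 + 6197)/(5505 - 5623)) = 37430 + (8953 - 6506/(-118)) = 37430 + (8953 - 6506*(-1)/118) = 37430 + (8953 - 1*(-3253/59)) = 37430 + (8953 + 3253/59) = 37430 + 531480/59 = 2739850/59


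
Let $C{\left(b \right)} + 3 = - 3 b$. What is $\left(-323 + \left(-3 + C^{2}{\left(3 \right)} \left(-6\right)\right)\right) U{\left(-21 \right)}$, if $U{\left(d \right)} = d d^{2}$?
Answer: $11020590$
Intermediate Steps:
$C{\left(b \right)} = -3 - 3 b$
$U{\left(d \right)} = d^{3}$
$\left(-323 + \left(-3 + C^{2}{\left(3 \right)} \left(-6\right)\right)\right) U{\left(-21 \right)} = \left(-323 + \left(-3 + \left(-3 - 9\right)^{2} \left(-6\right)\right)\right) \left(-21\right)^{3} = \left(-323 + \left(-3 + \left(-3 - 9\right)^{2} \left(-6\right)\right)\right) \left(-9261\right) = \left(-323 + \left(-3 + \left(-12\right)^{2} \left(-6\right)\right)\right) \left(-9261\right) = \left(-323 + \left(-3 + 144 \left(-6\right)\right)\right) \left(-9261\right) = \left(-323 - 867\right) \left(-9261\right) = \left(-1190\right) \left(-9261\right) = 11020590$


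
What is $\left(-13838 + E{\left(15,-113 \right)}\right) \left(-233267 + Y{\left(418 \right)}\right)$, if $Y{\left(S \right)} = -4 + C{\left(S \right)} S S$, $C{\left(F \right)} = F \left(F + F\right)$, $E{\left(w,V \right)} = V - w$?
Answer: $-852718138685246$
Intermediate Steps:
$C{\left(F \right)} = 2 F^{2}$ ($C{\left(F \right)} = F 2 F = 2 F^{2}$)
$Y{\left(S \right)} = -4 + 2 S^{4}$ ($Y{\left(S \right)} = -4 + 2 S^{2} S S = -4 + 2 S^{2} S^{2} = -4 + 2 S^{4}$)
$\left(-13838 + E{\left(15,-113 \right)}\right) \left(-233267 + Y{\left(418 \right)}\right) = \left(-13838 - 128\right) \left(-233267 - \left(4 - 2 \cdot 418^{4}\right)\right) = \left(-13838 - 128\right) \left(-233267 + \left(-4 + 2 \cdot 30528476176\right)\right) = \left(-13838 - 128\right) \left(-233267 + \left(-4 + 61056952352\right)\right) = - 13966 \left(-233267 + 61056952348\right) = \left(-13966\right) 61056719081 = -852718138685246$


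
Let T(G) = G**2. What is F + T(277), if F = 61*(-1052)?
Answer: 12557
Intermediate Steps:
F = -64172
F + T(277) = -64172 + 277**2 = -64172 + 76729 = 12557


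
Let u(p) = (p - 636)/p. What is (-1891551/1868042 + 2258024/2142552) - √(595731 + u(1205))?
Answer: 20667161357/500297140398 - 2*√216254247730/1205 ≈ -771.79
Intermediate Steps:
u(p) = (-636 + p)/p
(-1891551/1868042 + 2258024/2142552) - √(595731 + u(1205)) = (-1891551/1868042 + 2258024/2142552) - √(595731 + (-636 + 1205)/1205) = (-1891551*1/1868042 + 2258024*(1/2142552)) - √(595731 + (1/1205)*569) = (-1891551/1868042 + 282253/267819) - √(595731 + 569/1205) = 20667161357/500297140398 - √(717856424/1205) = 20667161357/500297140398 - 2*√216254247730/1205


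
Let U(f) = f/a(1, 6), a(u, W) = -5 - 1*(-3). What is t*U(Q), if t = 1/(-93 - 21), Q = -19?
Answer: -1/12 ≈ -0.083333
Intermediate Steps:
a(u, W) = -2 (a(u, W) = -5 + 3 = -2)
U(f) = -f/2 (U(f) = f/(-2) = f*(-½) = -f/2)
t = -1/114 (t = 1/(-114) = -1/114 ≈ -0.0087719)
t*U(Q) = -(-1)*(-19)/228 = -1/114*19/2 = -1/12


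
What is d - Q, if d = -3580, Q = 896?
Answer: -4476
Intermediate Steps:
d - Q = -3580 - 1*896 = -3580 - 896 = -4476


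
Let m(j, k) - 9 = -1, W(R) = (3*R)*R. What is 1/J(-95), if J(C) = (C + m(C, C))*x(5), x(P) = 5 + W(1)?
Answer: -1/696 ≈ -0.0014368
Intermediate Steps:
W(R) = 3*R²
x(P) = 8 (x(P) = 5 + 3*1² = 5 + 3*1 = 5 + 3 = 8)
m(j, k) = 8 (m(j, k) = 9 - 1 = 8)
J(C) = 64 + 8*C (J(C) = (C + 8)*8 = (8 + C)*8 = 64 + 8*C)
1/J(-95) = 1/(64 + 8*(-95)) = 1/(64 - 760) = 1/(-696) = -1/696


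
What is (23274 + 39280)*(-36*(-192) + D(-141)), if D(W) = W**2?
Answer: 1676009322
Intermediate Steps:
(23274 + 39280)*(-36*(-192) + D(-141)) = (23274 + 39280)*(-36*(-192) + (-141)**2) = 62554*(6912 + 19881) = 62554*26793 = 1676009322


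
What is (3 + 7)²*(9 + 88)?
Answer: 9700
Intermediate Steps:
(3 + 7)²*(9 + 88) = 10²*97 = 100*97 = 9700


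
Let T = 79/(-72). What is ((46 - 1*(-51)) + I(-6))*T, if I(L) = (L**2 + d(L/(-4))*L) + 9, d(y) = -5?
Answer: -3397/18 ≈ -188.72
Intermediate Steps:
T = -79/72 (T = 79*(-1/72) = -79/72 ≈ -1.0972)
I(L) = 9 + L**2 - 5*L (I(L) = (L**2 - 5*L) + 9 = 9 + L**2 - 5*L)
((46 - 1*(-51)) + I(-6))*T = ((46 - 1*(-51)) + (9 + (-6)**2 - 5*(-6)))*(-79/72) = ((46 + 51) + (9 + 36 + 30))*(-79/72) = (97 + 75)*(-79/72) = 172*(-79/72) = -3397/18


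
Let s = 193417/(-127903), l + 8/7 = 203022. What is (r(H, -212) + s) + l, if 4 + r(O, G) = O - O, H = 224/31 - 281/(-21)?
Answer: 181763901635/895321 ≈ 2.0302e+5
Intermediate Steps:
l = 1421146/7 (l = -8/7 + 203022 = 1421146/7 ≈ 2.0302e+5)
s = -193417/127903 (s = 193417*(-1/127903) = -193417/127903 ≈ -1.5122)
H = 13415/651 (H = 224*(1/31) - 281*(-1/21) = 224/31 + 281/21 = 13415/651 ≈ 20.607)
r(O, G) = -4 (r(O, G) = -4 + (O - O) = -4 + 0 = -4)
(r(H, -212) + s) + l = (-4 - 193417/127903) + 1421146/7 = -705029/127903 + 1421146/7 = 181763901635/895321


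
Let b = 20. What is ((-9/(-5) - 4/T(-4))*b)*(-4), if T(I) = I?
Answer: -224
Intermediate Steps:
((-9/(-5) - 4/T(-4))*b)*(-4) = ((-9/(-5) - 4/(-4))*20)*(-4) = ((-9*(-⅕) - 4*(-¼))*20)*(-4) = ((9/5 + 1)*20)*(-4) = ((14/5)*20)*(-4) = 56*(-4) = -224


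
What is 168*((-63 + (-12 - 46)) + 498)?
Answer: 63336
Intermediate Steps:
168*((-63 + (-12 - 46)) + 498) = 168*((-63 - 58) + 498) = 168*(-121 + 498) = 168*377 = 63336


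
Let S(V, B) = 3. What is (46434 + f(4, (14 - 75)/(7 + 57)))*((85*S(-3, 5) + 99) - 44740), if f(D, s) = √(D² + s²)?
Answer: -2061019524 - 22193*√69257/32 ≈ -2.0612e+9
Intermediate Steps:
(46434 + f(4, (14 - 75)/(7 + 57)))*((85*S(-3, 5) + 99) - 44740) = (46434 + √(4² + ((14 - 75)/(7 + 57))²))*((85*3 + 99) - 44740) = (46434 + √(16 + (-61/64)²))*((255 + 99) - 44740) = (46434 + √(16 + (-61*1/64)²))*(354 - 44740) = (46434 + √(16 + (-61/64)²))*(-44386) = (46434 + √(16 + 3721/4096))*(-44386) = (46434 + √(69257/4096))*(-44386) = (46434 + √69257/64)*(-44386) = -2061019524 - 22193*√69257/32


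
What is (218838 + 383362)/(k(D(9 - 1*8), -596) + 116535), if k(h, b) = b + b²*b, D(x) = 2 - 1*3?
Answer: -602200/211592797 ≈ -0.0028460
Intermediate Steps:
D(x) = -1 (D(x) = 2 - 3 = -1)
k(h, b) = b + b³
(218838 + 383362)/(k(D(9 - 1*8), -596) + 116535) = (218838 + 383362)/((-596 + (-596)³) + 116535) = 602200/((-596 - 211708736) + 116535) = 602200/(-211709332 + 116535) = 602200/(-211592797) = 602200*(-1/211592797) = -602200/211592797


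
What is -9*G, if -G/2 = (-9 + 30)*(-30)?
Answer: -11340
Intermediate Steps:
G = 1260 (G = -2*(-9 + 30)*(-30) = -42*(-30) = -2*(-630) = 1260)
-9*G = -9*1260 = -11340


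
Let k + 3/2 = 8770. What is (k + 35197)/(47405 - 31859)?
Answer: 87931/31092 ≈ 2.8281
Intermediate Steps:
k = 17537/2 (k = -3/2 + 8770 = 17537/2 ≈ 8768.5)
(k + 35197)/(47405 - 31859) = (17537/2 + 35197)/(47405 - 31859) = (87931/2)/15546 = (87931/2)*(1/15546) = 87931/31092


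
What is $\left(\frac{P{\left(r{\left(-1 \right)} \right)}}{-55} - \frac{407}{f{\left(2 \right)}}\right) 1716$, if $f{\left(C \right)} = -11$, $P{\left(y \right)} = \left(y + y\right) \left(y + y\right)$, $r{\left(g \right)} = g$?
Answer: $\frac{316836}{5} \approx 63367.0$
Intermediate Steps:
$P{\left(y \right)} = 4 y^{2}$ ($P{\left(y \right)} = 2 y 2 y = 4 y^{2}$)
$\left(\frac{P{\left(r{\left(-1 \right)} \right)}}{-55} - \frac{407}{f{\left(2 \right)}}\right) 1716 = \left(\frac{4 \left(-1\right)^{2}}{-55} - \frac{407}{-11}\right) 1716 = \left(4 \cdot 1 \left(- \frac{1}{55}\right) - -37\right) 1716 = \left(4 \left(- \frac{1}{55}\right) + 37\right) 1716 = \left(- \frac{4}{55} + 37\right) 1716 = \frac{2031}{55} \cdot 1716 = \frac{316836}{5}$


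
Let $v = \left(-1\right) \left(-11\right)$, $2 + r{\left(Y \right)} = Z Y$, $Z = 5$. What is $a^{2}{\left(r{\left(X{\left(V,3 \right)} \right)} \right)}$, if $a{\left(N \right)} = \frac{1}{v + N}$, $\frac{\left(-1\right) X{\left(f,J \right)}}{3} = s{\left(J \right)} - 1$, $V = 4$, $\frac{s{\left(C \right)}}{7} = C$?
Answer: $\frac{1}{84681} \approx 1.1809 \cdot 10^{-5}$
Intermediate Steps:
$s{\left(C \right)} = 7 C$
$X{\left(f,J \right)} = 3 - 21 J$ ($X{\left(f,J \right)} = - 3 \left(7 J - 1\right) = - 3 \left(-1 + 7 J\right) = 3 - 21 J$)
$r{\left(Y \right)} = -2 + 5 Y$
$v = 11$
$a{\left(N \right)} = \frac{1}{11 + N}$
$a^{2}{\left(r{\left(X{\left(V,3 \right)} \right)} \right)} = \left(\frac{1}{11 + \left(-2 + 5 \left(3 - 63\right)\right)}\right)^{2} = \left(\frac{1}{11 + \left(-2 + 5 \left(-60\right)\right)}\right)^{2} = \left(\frac{1}{11 - 302}\right)^{2} = \left(\frac{1}{-291}\right)^{2} = \left(- \frac{1}{291}\right)^{2} = \frac{1}{84681}$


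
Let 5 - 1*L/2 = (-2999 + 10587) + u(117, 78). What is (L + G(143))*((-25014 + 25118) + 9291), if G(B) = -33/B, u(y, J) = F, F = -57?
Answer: -1838404205/13 ≈ -1.4142e+8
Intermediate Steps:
u(y, J) = -57
L = -15052 (L = 10 - 2*((-2999 + 10587) - 57) = 10 - 2*(7588 - 57) = 10 - 2*7531 = 10 - 15062 = -15052)
(L + G(143))*((-25014 + 25118) + 9291) = (-15052 - 33/143)*((-25014 + 25118) + 9291) = (-15052 - 33*1/143)*(104 + 9291) = (-15052 - 3/13)*9395 = -195679/13*9395 = -1838404205/13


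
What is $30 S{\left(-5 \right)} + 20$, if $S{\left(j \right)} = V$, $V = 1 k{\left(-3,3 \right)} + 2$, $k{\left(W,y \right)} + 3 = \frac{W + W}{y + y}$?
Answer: $-40$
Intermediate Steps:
$k{\left(W,y \right)} = -3 + \frac{W}{y}$ ($k{\left(W,y \right)} = -3 + \frac{W + W}{y + y} = -3 + \frac{2 W}{2 y} = -3 + 2 W \frac{1}{2 y} = -3 + \frac{W}{y}$)
$V = -2$ ($V = 1 \left(-3 - \frac{3}{3}\right) + 2 = 1 \left(-3 - 1\right) + 2 = 1 \left(-4\right) + 2 = -4 + 2 = -2$)
$S{\left(j \right)} = -2$
$30 S{\left(-5 \right)} + 20 = 30 \left(-2\right) + 20 = -60 + 20 = -40$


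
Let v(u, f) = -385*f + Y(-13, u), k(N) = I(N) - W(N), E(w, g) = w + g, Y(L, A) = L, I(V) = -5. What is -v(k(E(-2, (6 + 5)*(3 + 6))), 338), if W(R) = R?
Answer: 130143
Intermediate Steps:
E(w, g) = g + w
k(N) = -5 - N
v(u, f) = -13 - 385*f (v(u, f) = -385*f - 13 = -13 - 385*f)
-v(k(E(-2, (6 + 5)*(3 + 6))), 338) = -(-13 - 385*338) = -(-13 - 130130) = -1*(-130143) = 130143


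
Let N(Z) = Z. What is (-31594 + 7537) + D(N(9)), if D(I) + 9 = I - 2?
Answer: -24059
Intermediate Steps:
D(I) = -11 + I (D(I) = -9 + (I - 2) = -9 + (-2 + I) = -11 + I)
(-31594 + 7537) + D(N(9)) = (-31594 + 7537) + (-11 + 9) = -24057 - 2 = -24059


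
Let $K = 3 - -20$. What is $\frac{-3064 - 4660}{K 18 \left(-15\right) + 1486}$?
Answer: $\frac{1931}{1181} \approx 1.6351$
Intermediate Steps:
$K = 23$ ($K = 3 + 20 = 23$)
$\frac{-3064 - 4660}{K 18 \left(-15\right) + 1486} = \frac{-3064 - 4660}{23 \cdot 18 \left(-15\right) + 1486} = - \frac{7724}{414 \left(-15\right) + 1486} = - \frac{7724}{-6210 + 1486} = - \frac{7724}{-4724} = \left(-7724\right) \left(- \frac{1}{4724}\right) = \frac{1931}{1181}$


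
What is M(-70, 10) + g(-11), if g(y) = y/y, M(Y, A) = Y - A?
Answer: -79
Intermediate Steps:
g(y) = 1
M(-70, 10) + g(-11) = (-70 - 1*10) + 1 = (-70 - 10) + 1 = -80 + 1 = -79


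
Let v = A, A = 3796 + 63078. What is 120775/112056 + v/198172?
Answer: 7856964061/5551590408 ≈ 1.4153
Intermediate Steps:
A = 66874
v = 66874
120775/112056 + v/198172 = 120775/112056 + 66874/198172 = 120775*(1/112056) + 66874*(1/198172) = 120775/112056 + 33437/99086 = 7856964061/5551590408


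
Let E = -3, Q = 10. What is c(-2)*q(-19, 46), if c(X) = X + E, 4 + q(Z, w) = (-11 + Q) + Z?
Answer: 120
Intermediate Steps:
q(Z, w) = -5 + Z (q(Z, w) = -4 + ((-11 + 10) + Z) = -4 + (-1 + Z) = -5 + Z)
c(X) = -3 + X (c(X) = X - 3 = -3 + X)
c(-2)*q(-19, 46) = (-3 - 2)*(-5 - 19) = -5*(-24) = 120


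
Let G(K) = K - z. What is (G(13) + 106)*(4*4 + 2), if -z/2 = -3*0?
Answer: 2142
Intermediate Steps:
z = 0 (z = -(-6)*0 = -2*0 = 0)
G(K) = K (G(K) = K - 1*0 = K + 0 = K)
(G(13) + 106)*(4*4 + 2) = (13 + 106)*(4*4 + 2) = 119*(16 + 2) = 119*18 = 2142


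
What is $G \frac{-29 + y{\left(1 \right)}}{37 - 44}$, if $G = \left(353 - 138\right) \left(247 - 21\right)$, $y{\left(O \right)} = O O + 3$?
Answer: $\frac{1214750}{7} \approx 1.7354 \cdot 10^{5}$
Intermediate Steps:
$y{\left(O \right)} = 3 + O^{2}$ ($y{\left(O \right)} = O^{2} + 3 = 3 + O^{2}$)
$G = 48590$ ($G = 215 \cdot 226 = 48590$)
$G \frac{-29 + y{\left(1 \right)}}{37 - 44} = 48590 \frac{-29 + \left(3 + 1^{2}\right)}{37 - 44} = 48590 \frac{-29 + \left(3 + 1\right)}{-7} = 48590 \left(-29 + 4\right) \left(- \frac{1}{7}\right) = 48590 \left(\left(-25\right) \left(- \frac{1}{7}\right)\right) = 48590 \cdot \frac{25}{7} = \frac{1214750}{7}$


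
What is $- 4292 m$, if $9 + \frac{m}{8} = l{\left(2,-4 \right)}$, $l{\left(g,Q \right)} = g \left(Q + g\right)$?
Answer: $446368$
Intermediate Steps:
$m = -104$ ($m = -72 + 8 \cdot 2 \left(-4 + 2\right) = -72 + 8 \cdot 2 \left(-2\right) = -72 + 8 \left(-4\right) = -72 - 32 = -104$)
$- 4292 m = \left(-4292\right) \left(-104\right) = 446368$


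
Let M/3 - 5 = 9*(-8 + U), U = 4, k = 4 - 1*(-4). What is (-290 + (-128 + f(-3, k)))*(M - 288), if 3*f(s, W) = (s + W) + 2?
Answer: 158369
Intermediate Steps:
k = 8 (k = 4 + 4 = 8)
f(s, W) = ⅔ + W/3 + s/3 (f(s, W) = ((s + W) + 2)/3 = ((W + s) + 2)/3 = (2 + W + s)/3 = ⅔ + W/3 + s/3)
M = -93 (M = 15 + 3*(9*(-8 + 4)) = 15 + 3*(9*(-4)) = 15 + 3*(-36) = 15 - 108 = -93)
(-290 + (-128 + f(-3, k)))*(M - 288) = (-290 + (-128 + (⅔ + (⅓)*8 + (⅓)*(-3))))*(-93 - 288) = (-290 + (-128 + (⅔ + 8/3 - 1)))*(-381) = (-290 + (-128 + 7/3))*(-381) = (-290 - 377/3)*(-381) = -1247/3*(-381) = 158369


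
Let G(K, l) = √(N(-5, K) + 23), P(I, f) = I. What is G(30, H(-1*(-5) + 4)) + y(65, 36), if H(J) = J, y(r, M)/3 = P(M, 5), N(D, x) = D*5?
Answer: 108 + I*√2 ≈ 108.0 + 1.4142*I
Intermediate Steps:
N(D, x) = 5*D
y(r, M) = 3*M
G(K, l) = I*√2 (G(K, l) = √(5*(-5) + 23) = √(-25 + 23) = √(-2) = I*√2)
G(30, H(-1*(-5) + 4)) + y(65, 36) = I*√2 + 3*36 = I*√2 + 108 = 108 + I*√2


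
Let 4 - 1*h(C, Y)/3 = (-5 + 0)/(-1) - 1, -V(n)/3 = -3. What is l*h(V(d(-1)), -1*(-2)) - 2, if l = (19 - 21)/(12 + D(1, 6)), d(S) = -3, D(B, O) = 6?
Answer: -2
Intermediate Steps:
V(n) = 9 (V(n) = -3*(-3) = 9)
h(C, Y) = 0 (h(C, Y) = 12 - 3*((-5 + 0)/(-1) - 1) = 12 - 3*(-5*(-1) - 1) = 12 - 3*(5 - 1) = 12 - 3*4 = 12 - 12 = 0)
l = -⅑ (l = (19 - 21)/(12 + 6) = -2/18 = -2*1/18 = -⅑ ≈ -0.11111)
l*h(V(d(-1)), -1*(-2)) - 2 = -⅑*0 - 2 = 0 - 2 = -2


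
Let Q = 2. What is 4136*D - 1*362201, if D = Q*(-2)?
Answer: -378745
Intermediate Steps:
D = -4 (D = 2*(-2) = -4)
4136*D - 1*362201 = 4136*(-4) - 1*362201 = -16544 - 362201 = -378745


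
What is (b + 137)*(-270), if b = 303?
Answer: -118800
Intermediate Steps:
(b + 137)*(-270) = (303 + 137)*(-270) = 440*(-270) = -118800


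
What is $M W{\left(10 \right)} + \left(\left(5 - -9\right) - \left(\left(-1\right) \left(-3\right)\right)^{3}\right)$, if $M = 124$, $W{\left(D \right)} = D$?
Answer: $1227$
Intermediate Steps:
$M W{\left(10 \right)} + \left(\left(5 - -9\right) - \left(\left(-1\right) \left(-3\right)\right)^{3}\right) = 124 \cdot 10 + \left(\left(5 - -9\right) - \left(\left(-1\right) \left(-3\right)\right)^{3}\right) = 1240 + \left(\left(5 + 9\right) - 3^{3}\right) = 1240 + \left(14 - 27\right) = 1240 - 13 = 1227$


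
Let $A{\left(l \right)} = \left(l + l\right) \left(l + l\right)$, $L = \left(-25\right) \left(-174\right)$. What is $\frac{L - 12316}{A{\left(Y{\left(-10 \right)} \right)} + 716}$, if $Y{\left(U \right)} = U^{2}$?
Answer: $- \frac{3983}{20358} \approx -0.19565$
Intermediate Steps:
$L = 4350$
$A{\left(l \right)} = 4 l^{2}$ ($A{\left(l \right)} = 2 l 2 l = 4 l^{2}$)
$\frac{L - 12316}{A{\left(Y{\left(-10 \right)} \right)} + 716} = \frac{4350 - 12316}{4 \left(\left(-10\right)^{2}\right)^{2} + 716} = - \frac{7966}{4 \cdot 100^{2} + 716} = - \frac{7966}{4 \cdot 10000 + 716} = - \frac{7966}{40000 + 716} = - \frac{7966}{40716} = \left(-7966\right) \frac{1}{40716} = - \frac{3983}{20358}$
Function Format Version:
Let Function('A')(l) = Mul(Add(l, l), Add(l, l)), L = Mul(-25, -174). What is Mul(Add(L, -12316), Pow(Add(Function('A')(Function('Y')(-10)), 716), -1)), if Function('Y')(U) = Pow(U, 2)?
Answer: Rational(-3983, 20358) ≈ -0.19565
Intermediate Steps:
L = 4350
Function('A')(l) = Mul(4, Pow(l, 2)) (Function('A')(l) = Mul(Mul(2, l), Mul(2, l)) = Mul(4, Pow(l, 2)))
Mul(Add(L, -12316), Pow(Add(Function('A')(Function('Y')(-10)), 716), -1)) = Mul(Add(4350, -12316), Pow(Add(Mul(4, Pow(Pow(-10, 2), 2)), 716), -1)) = Mul(-7966, Pow(Add(Mul(4, Pow(100, 2)), 716), -1)) = Mul(-7966, Pow(Add(Mul(4, 10000), 716), -1)) = Mul(-7966, Pow(Add(40000, 716), -1)) = Mul(-7966, Pow(40716, -1)) = Mul(-7966, Rational(1, 40716)) = Rational(-3983, 20358)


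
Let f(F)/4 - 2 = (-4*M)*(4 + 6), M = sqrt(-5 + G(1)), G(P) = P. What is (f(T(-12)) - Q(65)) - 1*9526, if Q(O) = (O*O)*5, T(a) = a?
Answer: -30643 - 320*I ≈ -30643.0 - 320.0*I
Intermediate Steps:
M = 2*I (M = sqrt(-5 + 1) = sqrt(-4) = 2*I ≈ 2.0*I)
Q(O) = 5*O**2 (Q(O) = O**2*5 = 5*O**2)
f(F) = 8 - 320*I (f(F) = 8 + 4*((-8*I)*(4 + 6)) = 8 + 4*(-8*I*10) = 8 + 4*(-80*I) = 8 - 320*I)
(f(T(-12)) - Q(65)) - 1*9526 = ((8 - 320*I) - 5*65**2) - 1*9526 = ((8 - 320*I) - 5*4225) - 9526 = ((8 - 320*I) - 1*21125) - 9526 = ((8 - 320*I) - 21125) - 9526 = (-21117 - 320*I) - 9526 = -30643 - 320*I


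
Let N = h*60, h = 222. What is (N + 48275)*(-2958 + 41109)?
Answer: 2349910845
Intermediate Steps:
N = 13320 (N = 222*60 = 13320)
(N + 48275)*(-2958 + 41109) = (13320 + 48275)*(-2958 + 41109) = 61595*38151 = 2349910845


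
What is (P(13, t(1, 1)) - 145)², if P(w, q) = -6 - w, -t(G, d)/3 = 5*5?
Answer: 26896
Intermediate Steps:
t(G, d) = -75 (t(G, d) = -15*5 = -3*25 = -75)
(P(13, t(1, 1)) - 145)² = ((-6 - 1*13) - 145)² = ((-6 - 13) - 145)² = (-19 - 145)² = (-164)² = 26896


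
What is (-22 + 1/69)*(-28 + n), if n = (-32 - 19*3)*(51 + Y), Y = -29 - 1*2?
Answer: 2742736/69 ≈ 39750.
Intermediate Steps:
Y = -31 (Y = -29 - 2 = -31)
n = -1780 (n = (-32 - 19*3)*(51 - 31) = (-32 - 57)*20 = -89*20 = -1780)
(-22 + 1/69)*(-28 + n) = (-22 + 1/69)*(-28 - 1780) = (-22 + 1/69)*(-1808) = -1517/69*(-1808) = 2742736/69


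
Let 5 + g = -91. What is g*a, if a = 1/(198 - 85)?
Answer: -96/113 ≈ -0.84956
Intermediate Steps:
g = -96 (g = -5 - 91 = -96)
a = 1/113 ≈ 0.0088496
g*a = -96*1/113 = -96/113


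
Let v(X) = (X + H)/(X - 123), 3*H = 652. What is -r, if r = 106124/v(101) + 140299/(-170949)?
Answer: 1197492236161/163256295 ≈ 7335.0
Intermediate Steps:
H = 652/3 (H = (⅓)*652 = 652/3 ≈ 217.33)
v(X) = (652/3 + X)/(-123 + X) (v(X) = (X + 652/3)/(X - 123) = (652/3 + X)/(-123 + X))
r = -1197492236161/163256295 (r = 106124/(((652/3 + 101)/(-123 + 101))) + 140299/(-170949) = 106124/(((955/3)/(-22))) + 140299*(-1/170949) = 106124/((-1/22*955/3)) - 140299/170949 = 106124/(-955/66) - 140299/170949 = 106124*(-66/955) - 140299/170949 = -7004184/955 - 140299/170949 = -1197492236161/163256295 ≈ -7335.0)
-r = -1*(-1197492236161/163256295) = 1197492236161/163256295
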